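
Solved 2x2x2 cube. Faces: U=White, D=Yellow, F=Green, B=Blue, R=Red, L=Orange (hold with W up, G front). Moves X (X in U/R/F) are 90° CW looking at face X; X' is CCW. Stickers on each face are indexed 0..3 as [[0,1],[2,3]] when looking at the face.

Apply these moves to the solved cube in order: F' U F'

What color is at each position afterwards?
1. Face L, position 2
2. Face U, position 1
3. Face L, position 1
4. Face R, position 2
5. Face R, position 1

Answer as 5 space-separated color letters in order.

Answer: O W W O B

Derivation:
After move 1 (F'): F=GGGG U=WWRR R=YRYR D=OOYY L=OWOW
After move 2 (U): U=RWRW F=YRGG R=BBYR B=OWBB L=GGOW
After move 3 (F'): F=RGYG U=RWBY R=OBOR D=GWYY L=GWOR
Query 1: L[2] = O
Query 2: U[1] = W
Query 3: L[1] = W
Query 4: R[2] = O
Query 5: R[1] = B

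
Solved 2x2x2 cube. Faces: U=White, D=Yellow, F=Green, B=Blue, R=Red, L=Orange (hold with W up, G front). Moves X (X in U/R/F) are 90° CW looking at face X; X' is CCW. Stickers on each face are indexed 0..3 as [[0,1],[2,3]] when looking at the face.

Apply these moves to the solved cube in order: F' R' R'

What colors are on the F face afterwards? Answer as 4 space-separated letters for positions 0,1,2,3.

After move 1 (F'): F=GGGG U=WWRR R=YRYR D=OOYY L=OWOW
After move 2 (R'): R=RRYY U=WBRB F=GWGR D=OGYG B=YBOB
After move 3 (R'): R=RYRY U=WORY F=GBGB D=OWYR B=GBGB
Query: F face = GBGB

Answer: G B G B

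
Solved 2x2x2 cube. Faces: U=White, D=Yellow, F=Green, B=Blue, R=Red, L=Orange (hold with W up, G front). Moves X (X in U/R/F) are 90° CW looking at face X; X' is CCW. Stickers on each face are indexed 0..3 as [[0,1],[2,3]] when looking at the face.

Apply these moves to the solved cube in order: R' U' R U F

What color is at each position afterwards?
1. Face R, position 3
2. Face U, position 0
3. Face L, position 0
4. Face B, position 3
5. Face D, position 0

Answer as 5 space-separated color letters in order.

Answer: W W O B R

Derivation:
After move 1 (R'): R=RRRR U=WBWB F=GWGW D=YGYG B=YBYB
After move 2 (U'): U=BBWW F=OOGW R=GWRR B=RRYB L=YBOO
After move 3 (R): R=RGRW U=BOWW F=OGGG D=YYYR B=WRBB
After move 4 (U): U=WBWO F=RGGG R=WRRW B=YBBB L=OGOO
After move 5 (F): F=GRGG U=WBOG R=WROW D=RWYR L=OYOY
Query 1: R[3] = W
Query 2: U[0] = W
Query 3: L[0] = O
Query 4: B[3] = B
Query 5: D[0] = R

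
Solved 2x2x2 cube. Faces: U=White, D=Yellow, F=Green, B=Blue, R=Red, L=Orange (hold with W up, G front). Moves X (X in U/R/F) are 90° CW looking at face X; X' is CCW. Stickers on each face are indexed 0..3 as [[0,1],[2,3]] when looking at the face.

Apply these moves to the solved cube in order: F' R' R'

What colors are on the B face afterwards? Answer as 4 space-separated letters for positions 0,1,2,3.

After move 1 (F'): F=GGGG U=WWRR R=YRYR D=OOYY L=OWOW
After move 2 (R'): R=RRYY U=WBRB F=GWGR D=OGYG B=YBOB
After move 3 (R'): R=RYRY U=WORY F=GBGB D=OWYR B=GBGB
Query: B face = GBGB

Answer: G B G B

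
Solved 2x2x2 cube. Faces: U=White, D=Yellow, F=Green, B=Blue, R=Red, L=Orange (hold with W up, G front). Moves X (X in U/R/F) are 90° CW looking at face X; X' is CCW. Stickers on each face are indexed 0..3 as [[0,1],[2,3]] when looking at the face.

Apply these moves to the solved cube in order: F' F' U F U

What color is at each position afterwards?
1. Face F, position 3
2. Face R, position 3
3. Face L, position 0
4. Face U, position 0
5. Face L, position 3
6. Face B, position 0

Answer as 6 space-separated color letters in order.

Answer: R R G R W G

Derivation:
After move 1 (F'): F=GGGG U=WWRR R=YRYR D=OOYY L=OWOW
After move 2 (F'): F=GGGG U=WWYY R=OROR D=WWYY L=OROR
After move 3 (U): U=YWYW F=ORGG R=BBOR B=ORBB L=GGOR
After move 4 (F): F=GOGR U=YWRG R=YBWR D=OBYY L=GWOW
After move 5 (U): U=RYGW F=YBGR R=ORWR B=GWBB L=GOOW
Query 1: F[3] = R
Query 2: R[3] = R
Query 3: L[0] = G
Query 4: U[0] = R
Query 5: L[3] = W
Query 6: B[0] = G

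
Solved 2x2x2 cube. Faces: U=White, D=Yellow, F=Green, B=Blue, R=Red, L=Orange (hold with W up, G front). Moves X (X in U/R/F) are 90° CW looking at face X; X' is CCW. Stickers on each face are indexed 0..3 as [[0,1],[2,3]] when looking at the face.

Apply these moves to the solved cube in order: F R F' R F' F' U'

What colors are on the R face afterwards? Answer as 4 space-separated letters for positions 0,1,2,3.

After move 1 (F): F=GGGG U=WWOO R=WRWR D=RRYY L=OYOY
After move 2 (R): R=WWRR U=WGOG F=GRGY D=RBYB B=OBWB
After move 3 (F'): F=RYGG U=WGWR R=BWRR D=YYYB L=OGOO
After move 4 (R): R=RBRW U=WYWG F=RYGB D=YWYO B=RBGB
After move 5 (F'): F=YBRG U=WYRR R=WBYW D=GOYO L=OGOW
After move 6 (F'): F=BGYR U=WYWY R=OBGW D=GWYO L=OROR
After move 7 (U'): U=YYWW F=ORYR R=BGGW B=OBGB L=RBOR
Query: R face = BGGW

Answer: B G G W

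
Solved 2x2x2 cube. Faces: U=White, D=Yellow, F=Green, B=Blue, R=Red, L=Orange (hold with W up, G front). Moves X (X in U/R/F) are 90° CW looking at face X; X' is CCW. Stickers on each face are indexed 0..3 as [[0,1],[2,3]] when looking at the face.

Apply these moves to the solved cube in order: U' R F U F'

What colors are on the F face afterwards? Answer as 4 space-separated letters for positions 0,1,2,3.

Answer: G Y W Y

Derivation:
After move 1 (U'): U=WWWW F=OOGG R=GGRR B=RRBB L=BBOO
After move 2 (R): R=RGRG U=WOWG F=OYGY D=YBYR B=WRWB
After move 3 (F): F=GOYY U=WOOB R=WGGG D=RRYR L=BYOB
After move 4 (U): U=OWBO F=WGYY R=WRGG B=BYWB L=GOOB
After move 5 (F'): F=GYWY U=OWWG R=RRRG D=OBYR L=GOOB
Query: F face = GYWY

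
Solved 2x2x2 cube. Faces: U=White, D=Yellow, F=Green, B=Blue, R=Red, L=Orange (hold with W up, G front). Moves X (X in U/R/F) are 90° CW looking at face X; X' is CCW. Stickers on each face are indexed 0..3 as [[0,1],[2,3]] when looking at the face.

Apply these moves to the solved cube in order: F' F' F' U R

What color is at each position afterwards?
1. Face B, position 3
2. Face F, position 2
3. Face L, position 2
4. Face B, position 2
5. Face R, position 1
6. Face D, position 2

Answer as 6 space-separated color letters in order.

Answer: B G O W B Y

Derivation:
After move 1 (F'): F=GGGG U=WWRR R=YRYR D=OOYY L=OWOW
After move 2 (F'): F=GGGG U=WWYY R=OROR D=WWYY L=OROR
After move 3 (F'): F=GGGG U=WWOO R=WRWR D=RRYY L=OYOY
After move 4 (U): U=OWOW F=WRGG R=BBWR B=OYBB L=GGOY
After move 5 (R): R=WBRB U=OROG F=WRGY D=RBYO B=WYWB
Query 1: B[3] = B
Query 2: F[2] = G
Query 3: L[2] = O
Query 4: B[2] = W
Query 5: R[1] = B
Query 6: D[2] = Y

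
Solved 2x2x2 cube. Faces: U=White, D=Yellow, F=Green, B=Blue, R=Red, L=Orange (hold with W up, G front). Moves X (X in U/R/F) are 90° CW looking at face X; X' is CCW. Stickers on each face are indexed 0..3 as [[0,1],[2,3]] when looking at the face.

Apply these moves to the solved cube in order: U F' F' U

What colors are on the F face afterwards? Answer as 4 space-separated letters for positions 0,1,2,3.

Answer: O B R R

Derivation:
After move 1 (U): U=WWWW F=RRGG R=BBRR B=OOBB L=GGOO
After move 2 (F'): F=RGRG U=WWBR R=YBYR D=GOYY L=GWOW
After move 3 (F'): F=GGRR U=WWYY R=OBGR D=WWYY L=GROB
After move 4 (U): U=YWYW F=OBRR R=OOGR B=GRBB L=GGOB
Query: F face = OBRR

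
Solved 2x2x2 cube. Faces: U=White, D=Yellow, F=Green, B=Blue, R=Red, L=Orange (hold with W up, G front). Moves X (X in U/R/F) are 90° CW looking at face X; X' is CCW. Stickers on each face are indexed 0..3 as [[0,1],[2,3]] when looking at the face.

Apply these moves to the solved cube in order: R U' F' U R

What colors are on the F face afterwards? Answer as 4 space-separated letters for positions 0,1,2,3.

Answer: B O O B

Derivation:
After move 1 (R): R=RRRR U=WGWG F=GYGY D=YBYB B=WBWB
After move 2 (U'): U=GGWW F=OOGY R=GYRR B=RRWB L=WBOO
After move 3 (F'): F=OYOG U=GGGR R=BYYR D=BOYB L=WWOW
After move 4 (U): U=GGRG F=BYOG R=RRYR B=WWWB L=OYOW
After move 5 (R): R=YRRR U=GYRG F=BOOB D=BWYW B=GWGB
Query: F face = BOOB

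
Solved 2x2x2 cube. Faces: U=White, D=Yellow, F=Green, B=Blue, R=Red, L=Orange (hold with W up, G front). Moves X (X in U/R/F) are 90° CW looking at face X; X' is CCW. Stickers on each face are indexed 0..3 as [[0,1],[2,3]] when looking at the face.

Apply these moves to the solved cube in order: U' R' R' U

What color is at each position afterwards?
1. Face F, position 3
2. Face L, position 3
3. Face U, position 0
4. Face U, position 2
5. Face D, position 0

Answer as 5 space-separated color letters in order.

Answer: R O W Y Y

Derivation:
After move 1 (U'): U=WWWW F=OOGG R=GGRR B=RRBB L=BBOO
After move 2 (R'): R=GRGR U=WBWR F=OWGW D=YOYG B=YRYB
After move 3 (R'): R=RRGG U=WYWY F=OBGR D=YWYW B=GROB
After move 4 (U): U=WWYY F=RRGR R=GRGG B=BBOB L=OBOO
Query 1: F[3] = R
Query 2: L[3] = O
Query 3: U[0] = W
Query 4: U[2] = Y
Query 5: D[0] = Y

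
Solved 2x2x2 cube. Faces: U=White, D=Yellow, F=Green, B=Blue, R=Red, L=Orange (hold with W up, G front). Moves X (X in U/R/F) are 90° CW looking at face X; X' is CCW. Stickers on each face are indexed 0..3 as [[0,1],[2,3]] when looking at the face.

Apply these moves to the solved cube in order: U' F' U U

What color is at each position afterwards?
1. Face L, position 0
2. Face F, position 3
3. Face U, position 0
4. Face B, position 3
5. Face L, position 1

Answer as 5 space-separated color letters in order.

Answer: Y G R B G

Derivation:
After move 1 (U'): U=WWWW F=OOGG R=GGRR B=RRBB L=BBOO
After move 2 (F'): F=OGOG U=WWGR R=YGYR D=BOYY L=BWOW
After move 3 (U): U=GWRW F=YGOG R=RRYR B=BWBB L=OGOW
After move 4 (U): U=RGWW F=RROG R=BWYR B=OGBB L=YGOW
Query 1: L[0] = Y
Query 2: F[3] = G
Query 3: U[0] = R
Query 4: B[3] = B
Query 5: L[1] = G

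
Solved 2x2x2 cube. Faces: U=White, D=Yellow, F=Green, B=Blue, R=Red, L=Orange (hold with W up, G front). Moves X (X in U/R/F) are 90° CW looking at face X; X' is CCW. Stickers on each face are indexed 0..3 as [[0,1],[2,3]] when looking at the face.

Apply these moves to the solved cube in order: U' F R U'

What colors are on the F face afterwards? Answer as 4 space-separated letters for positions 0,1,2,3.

After move 1 (U'): U=WWWW F=OOGG R=GGRR B=RRBB L=BBOO
After move 2 (F): F=GOGO U=WWOB R=WGWR D=RGYY L=BYOY
After move 3 (R): R=WWRG U=WOOO F=GGGY D=RBYR B=BRWB
After move 4 (U'): U=OOWO F=BYGY R=GGRG B=WWWB L=BROY
Query: F face = BYGY

Answer: B Y G Y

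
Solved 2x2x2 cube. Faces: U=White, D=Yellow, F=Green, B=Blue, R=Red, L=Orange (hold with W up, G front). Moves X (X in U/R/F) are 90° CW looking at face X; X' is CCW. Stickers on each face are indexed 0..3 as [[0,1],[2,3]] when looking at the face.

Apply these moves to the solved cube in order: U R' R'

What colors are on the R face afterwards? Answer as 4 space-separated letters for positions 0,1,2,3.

Answer: R R B B

Derivation:
After move 1 (U): U=WWWW F=RRGG R=BBRR B=OOBB L=GGOO
After move 2 (R'): R=BRBR U=WBWO F=RWGW D=YRYG B=YOYB
After move 3 (R'): R=RRBB U=WYWY F=RBGO D=YWYW B=GORB
Query: R face = RRBB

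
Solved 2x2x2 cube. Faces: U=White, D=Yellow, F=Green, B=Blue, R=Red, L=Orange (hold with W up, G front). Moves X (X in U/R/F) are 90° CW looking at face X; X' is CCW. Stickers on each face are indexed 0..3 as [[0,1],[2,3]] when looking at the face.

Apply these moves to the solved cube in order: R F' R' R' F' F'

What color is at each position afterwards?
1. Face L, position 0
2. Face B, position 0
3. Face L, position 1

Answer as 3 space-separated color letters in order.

After move 1 (R): R=RRRR U=WGWG F=GYGY D=YBYB B=WBWB
After move 2 (F'): F=YYGG U=WGRR R=BRYR D=OOYB L=OGOW
After move 3 (R'): R=RRBY U=WWRW F=YGGR D=OYYG B=BBOB
After move 4 (R'): R=RYRB U=WORB F=YWGW D=OGYR B=GBYB
After move 5 (F'): F=WWYG U=WORR R=GYOB D=GWYR L=OBOR
After move 6 (F'): F=WGWY U=WOGO R=WYGB D=BRYR L=OROR
Query 1: L[0] = O
Query 2: B[0] = G
Query 3: L[1] = R

Answer: O G R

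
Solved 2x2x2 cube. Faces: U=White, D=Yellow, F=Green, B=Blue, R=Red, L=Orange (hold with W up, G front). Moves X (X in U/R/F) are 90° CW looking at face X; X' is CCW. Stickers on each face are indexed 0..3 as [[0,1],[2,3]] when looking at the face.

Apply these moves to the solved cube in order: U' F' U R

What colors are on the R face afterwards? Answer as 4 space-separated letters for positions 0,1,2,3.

After move 1 (U'): U=WWWW F=OOGG R=GGRR B=RRBB L=BBOO
After move 2 (F'): F=OGOG U=WWGR R=YGYR D=BOYY L=BWOW
After move 3 (U): U=GWRW F=YGOG R=RRYR B=BWBB L=OGOW
After move 4 (R): R=YRRR U=GGRG F=YOOY D=BBYB B=WWWB
Query: R face = YRRR

Answer: Y R R R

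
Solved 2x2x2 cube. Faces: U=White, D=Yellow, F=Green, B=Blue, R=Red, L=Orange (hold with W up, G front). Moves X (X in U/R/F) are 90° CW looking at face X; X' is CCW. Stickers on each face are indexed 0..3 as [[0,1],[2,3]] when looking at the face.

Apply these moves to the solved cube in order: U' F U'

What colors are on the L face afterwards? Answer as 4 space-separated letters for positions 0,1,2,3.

After move 1 (U'): U=WWWW F=OOGG R=GGRR B=RRBB L=BBOO
After move 2 (F): F=GOGO U=WWOB R=WGWR D=RGYY L=BYOY
After move 3 (U'): U=WBWO F=BYGO R=GOWR B=WGBB L=RROY
Query: L face = RROY

Answer: R R O Y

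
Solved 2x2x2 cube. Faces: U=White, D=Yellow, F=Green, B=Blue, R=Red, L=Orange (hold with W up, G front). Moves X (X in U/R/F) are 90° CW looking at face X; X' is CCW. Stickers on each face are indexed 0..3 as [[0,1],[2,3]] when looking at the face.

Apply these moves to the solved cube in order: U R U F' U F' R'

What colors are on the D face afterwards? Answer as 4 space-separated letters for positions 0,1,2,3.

After move 1 (U): U=WWWW F=RRGG R=BBRR B=OOBB L=GGOO
After move 2 (R): R=RBRB U=WRWG F=RYGY D=YBYO B=WOWB
After move 3 (U): U=WWGR F=RBGY R=WORB B=GGWB L=RYOO
After move 4 (F'): F=BYRG U=WWWR R=BOYB D=YOYO L=RROG
After move 5 (U): U=WWRW F=BORG R=GGYB B=RRWB L=BYOG
After move 6 (F'): F=OGBR U=WWGY R=OGYB D=YGYO L=BWOR
After move 7 (R'): R=GBOY U=WWGR F=OWBY D=YGYR B=ORGB
Query: D face = YGYR

Answer: Y G Y R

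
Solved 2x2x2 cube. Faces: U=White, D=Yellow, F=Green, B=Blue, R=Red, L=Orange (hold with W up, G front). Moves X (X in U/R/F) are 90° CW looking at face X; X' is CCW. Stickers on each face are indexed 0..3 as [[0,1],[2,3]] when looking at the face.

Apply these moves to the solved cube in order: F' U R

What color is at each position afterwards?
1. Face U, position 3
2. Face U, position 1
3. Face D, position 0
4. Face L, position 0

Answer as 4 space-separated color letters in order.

Answer: G R O G

Derivation:
After move 1 (F'): F=GGGG U=WWRR R=YRYR D=OOYY L=OWOW
After move 2 (U): U=RWRW F=YRGG R=BBYR B=OWBB L=GGOW
After move 3 (R): R=YBRB U=RRRG F=YOGY D=OBYO B=WWWB
Query 1: U[3] = G
Query 2: U[1] = R
Query 3: D[0] = O
Query 4: L[0] = G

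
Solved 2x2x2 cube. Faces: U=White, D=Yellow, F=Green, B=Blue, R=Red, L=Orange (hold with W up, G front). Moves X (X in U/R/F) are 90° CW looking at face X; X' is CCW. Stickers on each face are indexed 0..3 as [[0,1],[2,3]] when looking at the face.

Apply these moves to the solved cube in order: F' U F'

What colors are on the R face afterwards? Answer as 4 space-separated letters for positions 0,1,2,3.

Answer: O B O R

Derivation:
After move 1 (F'): F=GGGG U=WWRR R=YRYR D=OOYY L=OWOW
After move 2 (U): U=RWRW F=YRGG R=BBYR B=OWBB L=GGOW
After move 3 (F'): F=RGYG U=RWBY R=OBOR D=GWYY L=GWOR
Query: R face = OBOR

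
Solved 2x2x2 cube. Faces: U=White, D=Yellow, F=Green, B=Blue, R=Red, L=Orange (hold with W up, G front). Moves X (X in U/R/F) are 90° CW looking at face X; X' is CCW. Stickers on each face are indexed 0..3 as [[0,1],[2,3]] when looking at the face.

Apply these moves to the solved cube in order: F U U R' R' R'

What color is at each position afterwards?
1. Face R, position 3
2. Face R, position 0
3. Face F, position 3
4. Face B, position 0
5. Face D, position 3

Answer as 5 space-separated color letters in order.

After move 1 (F): F=GGGG U=WWOO R=WRWR D=RRYY L=OYOY
After move 2 (U): U=OWOW F=WRGG R=BBWR B=OYBB L=GGOY
After move 3 (U): U=OOWW F=BBGG R=OYWR B=GGBB L=WROY
After move 4 (R'): R=YROW U=OBWG F=BOGW D=RBYG B=YGRB
After move 5 (R'): R=RWYO U=ORWY F=BBGG D=ROYW B=GGBB
After move 6 (R'): R=WORY U=OBWG F=BRGY D=RBYG B=WGOB
Query 1: R[3] = Y
Query 2: R[0] = W
Query 3: F[3] = Y
Query 4: B[0] = W
Query 5: D[3] = G

Answer: Y W Y W G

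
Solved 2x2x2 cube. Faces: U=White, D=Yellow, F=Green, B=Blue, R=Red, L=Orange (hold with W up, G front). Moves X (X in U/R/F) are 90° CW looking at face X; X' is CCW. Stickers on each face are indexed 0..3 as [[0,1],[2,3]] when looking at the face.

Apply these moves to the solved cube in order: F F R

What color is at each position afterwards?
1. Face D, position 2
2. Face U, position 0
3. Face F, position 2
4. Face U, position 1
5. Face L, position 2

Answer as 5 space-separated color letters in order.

After move 1 (F): F=GGGG U=WWOO R=WRWR D=RRYY L=OYOY
After move 2 (F): F=GGGG U=WWYY R=OROR D=WWYY L=OROR
After move 3 (R): R=OORR U=WGYG F=GWGY D=WBYB B=YBWB
Query 1: D[2] = Y
Query 2: U[0] = W
Query 3: F[2] = G
Query 4: U[1] = G
Query 5: L[2] = O

Answer: Y W G G O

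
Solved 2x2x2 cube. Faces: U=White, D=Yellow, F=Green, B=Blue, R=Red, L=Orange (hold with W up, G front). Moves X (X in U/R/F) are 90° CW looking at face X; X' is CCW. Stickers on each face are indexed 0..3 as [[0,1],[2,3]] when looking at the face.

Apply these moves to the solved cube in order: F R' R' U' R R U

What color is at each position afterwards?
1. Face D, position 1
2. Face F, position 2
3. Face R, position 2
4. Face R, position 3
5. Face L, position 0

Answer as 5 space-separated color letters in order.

Answer: Y G B G O

Derivation:
After move 1 (F): F=GGGG U=WWOO R=WRWR D=RRYY L=OYOY
After move 2 (R'): R=RRWW U=WBOB F=GWGO D=RGYG B=YBRB
After move 3 (R'): R=RWRW U=WROY F=GBGB D=RWYO B=GBGB
After move 4 (U'): U=RYWO F=OYGB R=GBRW B=RWGB L=GBOY
After move 5 (R): R=RGWB U=RYWB F=OWGO D=RGYR B=OWYB
After move 6 (R): R=WRBG U=RWWO F=OGGR D=RYYO B=BWYB
After move 7 (U): U=WROW F=WRGR R=BWBG B=GBYB L=OGOY
Query 1: D[1] = Y
Query 2: F[2] = G
Query 3: R[2] = B
Query 4: R[3] = G
Query 5: L[0] = O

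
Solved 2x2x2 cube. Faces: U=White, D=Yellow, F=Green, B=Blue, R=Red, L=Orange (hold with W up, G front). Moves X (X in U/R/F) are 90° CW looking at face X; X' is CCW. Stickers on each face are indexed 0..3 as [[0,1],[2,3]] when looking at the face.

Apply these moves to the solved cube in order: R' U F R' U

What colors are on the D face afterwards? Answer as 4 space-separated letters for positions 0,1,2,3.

After move 1 (R'): R=RRRR U=WBWB F=GWGW D=YGYG B=YBYB
After move 2 (U): U=WWBB F=RRGW R=YBRR B=OOYB L=GWOO
After move 3 (F): F=GRWR U=WWOW R=BBBR D=RYYG L=GYOG
After move 4 (R'): R=BRBB U=WYOO F=GWWW D=RRYR B=GOYB
After move 5 (U): U=OWOY F=BRWW R=GOBB B=GYYB L=GWOG
Query: D face = RRYR

Answer: R R Y R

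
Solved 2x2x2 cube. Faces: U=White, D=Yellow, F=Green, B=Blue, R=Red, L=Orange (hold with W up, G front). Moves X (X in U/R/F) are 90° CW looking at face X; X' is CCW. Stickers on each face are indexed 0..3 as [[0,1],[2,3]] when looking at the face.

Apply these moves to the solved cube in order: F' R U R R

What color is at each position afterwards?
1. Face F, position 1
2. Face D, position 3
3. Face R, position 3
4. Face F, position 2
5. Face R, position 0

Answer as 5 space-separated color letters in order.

Answer: W G R G R

Derivation:
After move 1 (F'): F=GGGG U=WWRR R=YRYR D=OOYY L=OWOW
After move 2 (R): R=YYRR U=WGRG F=GOGY D=OBYB B=RBWB
After move 3 (U): U=RWGG F=YYGY R=RBRR B=OWWB L=GOOW
After move 4 (R): R=RRRB U=RYGY F=YBGB D=OWYO B=GWWB
After move 5 (R): R=RRBR U=RBGB F=YWGO D=OWYG B=YWYB
Query 1: F[1] = W
Query 2: D[3] = G
Query 3: R[3] = R
Query 4: F[2] = G
Query 5: R[0] = R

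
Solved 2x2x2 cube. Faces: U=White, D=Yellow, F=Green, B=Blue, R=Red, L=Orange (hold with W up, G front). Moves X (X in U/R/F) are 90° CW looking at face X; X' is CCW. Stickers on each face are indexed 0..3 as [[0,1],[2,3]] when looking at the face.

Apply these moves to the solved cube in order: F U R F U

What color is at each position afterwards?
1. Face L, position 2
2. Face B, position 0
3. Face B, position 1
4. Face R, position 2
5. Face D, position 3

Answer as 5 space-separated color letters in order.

After move 1 (F): F=GGGG U=WWOO R=WRWR D=RRYY L=OYOY
After move 2 (U): U=OWOW F=WRGG R=BBWR B=OYBB L=GGOY
After move 3 (R): R=WBRB U=OROG F=WRGY D=RBYO B=WYWB
After move 4 (F): F=GWYR U=ORYG R=OBGB D=RWYO L=GROB
After move 5 (U): U=YOGR F=OBYR R=WYGB B=GRWB L=GWOB
Query 1: L[2] = O
Query 2: B[0] = G
Query 3: B[1] = R
Query 4: R[2] = G
Query 5: D[3] = O

Answer: O G R G O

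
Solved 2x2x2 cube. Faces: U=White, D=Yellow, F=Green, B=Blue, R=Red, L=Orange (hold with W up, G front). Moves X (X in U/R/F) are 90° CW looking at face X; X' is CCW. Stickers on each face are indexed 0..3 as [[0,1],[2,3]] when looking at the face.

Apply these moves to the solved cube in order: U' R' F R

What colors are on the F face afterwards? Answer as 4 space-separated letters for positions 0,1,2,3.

Answer: G G W G

Derivation:
After move 1 (U'): U=WWWW F=OOGG R=GGRR B=RRBB L=BBOO
After move 2 (R'): R=GRGR U=WBWR F=OWGW D=YOYG B=YRYB
After move 3 (F): F=GOWW U=WBOB R=WRRR D=GGYG L=BYOO
After move 4 (R): R=RWRR U=WOOW F=GGWG D=GYYY B=BRBB
Query: F face = GGWG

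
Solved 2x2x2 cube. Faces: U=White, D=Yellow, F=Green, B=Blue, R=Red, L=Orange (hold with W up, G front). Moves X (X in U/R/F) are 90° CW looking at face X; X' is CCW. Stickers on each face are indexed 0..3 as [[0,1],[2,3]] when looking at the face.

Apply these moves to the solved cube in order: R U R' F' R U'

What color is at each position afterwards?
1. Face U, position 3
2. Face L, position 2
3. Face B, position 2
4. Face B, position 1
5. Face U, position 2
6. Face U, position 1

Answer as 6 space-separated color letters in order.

After move 1 (R): R=RRRR U=WGWG F=GYGY D=YBYB B=WBWB
After move 2 (U): U=WWGG F=RRGY R=WBRR B=OOWB L=GYOO
After move 3 (R'): R=BRWR U=WWGO F=RWGG D=YRYY B=BOBB
After move 4 (F'): F=WGRG U=WWBW R=RRYR D=YOYY L=GOOG
After move 5 (R): R=YRRR U=WGBG F=WORY D=YBYB B=WOWB
After move 6 (U'): U=GGWB F=GORY R=WORR B=YRWB L=WOOG
Query 1: U[3] = B
Query 2: L[2] = O
Query 3: B[2] = W
Query 4: B[1] = R
Query 5: U[2] = W
Query 6: U[1] = G

Answer: B O W R W G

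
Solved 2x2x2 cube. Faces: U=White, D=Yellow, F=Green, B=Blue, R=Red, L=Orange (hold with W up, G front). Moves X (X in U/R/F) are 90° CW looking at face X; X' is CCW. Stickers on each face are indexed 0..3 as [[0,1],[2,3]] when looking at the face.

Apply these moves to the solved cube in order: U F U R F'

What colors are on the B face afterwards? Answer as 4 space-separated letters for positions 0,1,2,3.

After move 1 (U): U=WWWW F=RRGG R=BBRR B=OOBB L=GGOO
After move 2 (F): F=GRGR U=WWOG R=WBWR D=RBYY L=GYOY
After move 3 (U): U=OWGW F=WBGR R=OOWR B=GYBB L=GROY
After move 4 (R): R=WORO U=OBGR F=WBGY D=RBYG B=WYWB
After move 5 (F'): F=BYWG U=OBWR R=BORO D=RYYG L=GROG
Query: B face = WYWB

Answer: W Y W B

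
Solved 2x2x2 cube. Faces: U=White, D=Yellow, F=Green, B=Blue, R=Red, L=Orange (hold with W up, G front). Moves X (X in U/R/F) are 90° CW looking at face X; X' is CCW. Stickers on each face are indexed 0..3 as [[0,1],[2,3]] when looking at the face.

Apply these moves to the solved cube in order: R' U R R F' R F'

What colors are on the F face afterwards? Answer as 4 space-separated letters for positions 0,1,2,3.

After move 1 (R'): R=RRRR U=WBWB F=GWGW D=YGYG B=YBYB
After move 2 (U): U=WWBB F=RRGW R=YBRR B=OOYB L=GWOO
After move 3 (R): R=RYRB U=WRBW F=RGGG D=YYYO B=BOWB
After move 4 (R): R=RRBY U=WGBG F=RYGO D=YWYB B=WORB
After move 5 (F'): F=YORG U=WGRB R=WRYY D=WOYB L=GGOB
After move 6 (R): R=YWYR U=WORG F=YORB D=WRYW B=BOGB
After move 7 (F'): F=OBYR U=WOYY R=RWWR D=GBYW L=GGOR
Query: F face = OBYR

Answer: O B Y R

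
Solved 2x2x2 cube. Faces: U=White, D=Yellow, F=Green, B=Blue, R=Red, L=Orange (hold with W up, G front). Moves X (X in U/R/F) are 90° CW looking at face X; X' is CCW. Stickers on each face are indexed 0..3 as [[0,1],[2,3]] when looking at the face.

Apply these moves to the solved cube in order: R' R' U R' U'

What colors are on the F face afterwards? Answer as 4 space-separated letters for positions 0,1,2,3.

After move 1 (R'): R=RRRR U=WBWB F=GWGW D=YGYG B=YBYB
After move 2 (R'): R=RRRR U=WYWY F=GBGB D=YWYW B=GBGB
After move 3 (U): U=WWYY F=RRGB R=GBRR B=OOGB L=GBOO
After move 4 (R'): R=BRGR U=WGYO F=RWGY D=YRYB B=WOWB
After move 5 (U'): U=GOWY F=GBGY R=RWGR B=BRWB L=WOOO
Query: F face = GBGY

Answer: G B G Y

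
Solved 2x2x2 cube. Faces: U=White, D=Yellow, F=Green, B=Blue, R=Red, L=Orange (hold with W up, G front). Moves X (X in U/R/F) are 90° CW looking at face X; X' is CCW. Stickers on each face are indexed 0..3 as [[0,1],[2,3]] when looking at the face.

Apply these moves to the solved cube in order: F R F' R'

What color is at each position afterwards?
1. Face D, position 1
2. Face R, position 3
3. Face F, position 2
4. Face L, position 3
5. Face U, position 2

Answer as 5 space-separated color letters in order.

Answer: Y R G O W

Derivation:
After move 1 (F): F=GGGG U=WWOO R=WRWR D=RRYY L=OYOY
After move 2 (R): R=WWRR U=WGOG F=GRGY D=RBYB B=OBWB
After move 3 (F'): F=RYGG U=WGWR R=BWRR D=YYYB L=OGOO
After move 4 (R'): R=WRBR U=WWWO F=RGGR D=YYYG B=BBYB
Query 1: D[1] = Y
Query 2: R[3] = R
Query 3: F[2] = G
Query 4: L[3] = O
Query 5: U[2] = W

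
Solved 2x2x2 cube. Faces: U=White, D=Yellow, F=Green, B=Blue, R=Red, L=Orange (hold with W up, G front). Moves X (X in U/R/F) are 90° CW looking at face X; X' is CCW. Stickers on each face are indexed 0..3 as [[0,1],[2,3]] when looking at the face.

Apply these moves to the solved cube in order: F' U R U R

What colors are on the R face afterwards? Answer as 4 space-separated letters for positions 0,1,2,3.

Answer: R W B W

Derivation:
After move 1 (F'): F=GGGG U=WWRR R=YRYR D=OOYY L=OWOW
After move 2 (U): U=RWRW F=YRGG R=BBYR B=OWBB L=GGOW
After move 3 (R): R=YBRB U=RRRG F=YOGY D=OBYO B=WWWB
After move 4 (U): U=RRGR F=YBGY R=WWRB B=GGWB L=YOOW
After move 5 (R): R=RWBW U=RBGY F=YBGO D=OWYG B=RGRB
Query: R face = RWBW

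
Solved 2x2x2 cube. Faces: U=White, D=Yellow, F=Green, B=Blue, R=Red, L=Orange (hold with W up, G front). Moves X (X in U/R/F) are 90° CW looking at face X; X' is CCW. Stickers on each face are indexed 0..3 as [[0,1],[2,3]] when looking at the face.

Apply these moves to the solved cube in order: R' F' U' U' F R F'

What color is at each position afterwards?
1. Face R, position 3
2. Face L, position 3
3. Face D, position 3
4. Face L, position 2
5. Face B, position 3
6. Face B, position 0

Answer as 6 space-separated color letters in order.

After move 1 (R'): R=RRRR U=WBWB F=GWGW D=YGYG B=YBYB
After move 2 (F'): F=WWGG U=WBRR R=GRYR D=OOYG L=OBOW
After move 3 (U'): U=BRWR F=OBGG R=WWYR B=GRYB L=YBOW
After move 4 (U'): U=RRBW F=YBGG R=OBYR B=WWYB L=GROW
After move 5 (F): F=GYGB U=RRWR R=BBWR D=YOYG L=GOOO
After move 6 (R): R=WBRB U=RYWB F=GOGG D=YYYW B=RWRB
After move 7 (F'): F=OGGG U=RYWR R=YBYB D=OOYW L=GBOW
Query 1: R[3] = B
Query 2: L[3] = W
Query 3: D[3] = W
Query 4: L[2] = O
Query 5: B[3] = B
Query 6: B[0] = R

Answer: B W W O B R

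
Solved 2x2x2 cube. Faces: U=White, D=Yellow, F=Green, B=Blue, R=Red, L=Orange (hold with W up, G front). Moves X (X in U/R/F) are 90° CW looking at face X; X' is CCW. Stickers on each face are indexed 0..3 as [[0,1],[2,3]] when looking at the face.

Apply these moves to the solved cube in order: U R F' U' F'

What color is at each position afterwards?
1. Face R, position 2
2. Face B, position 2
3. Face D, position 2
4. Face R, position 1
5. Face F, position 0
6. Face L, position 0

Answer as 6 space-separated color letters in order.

After move 1 (U): U=WWWW F=RRGG R=BBRR B=OOBB L=GGOO
After move 2 (R): R=RBRB U=WRWG F=RYGY D=YBYO B=WOWB
After move 3 (F'): F=YYRG U=WRRR R=BBYB D=GOYO L=GGOW
After move 4 (U'): U=RRWR F=GGRG R=YYYB B=BBWB L=WOOW
After move 5 (F'): F=GGGR U=RRYY R=OYGB D=OWYO L=WROW
Query 1: R[2] = G
Query 2: B[2] = W
Query 3: D[2] = Y
Query 4: R[1] = Y
Query 5: F[0] = G
Query 6: L[0] = W

Answer: G W Y Y G W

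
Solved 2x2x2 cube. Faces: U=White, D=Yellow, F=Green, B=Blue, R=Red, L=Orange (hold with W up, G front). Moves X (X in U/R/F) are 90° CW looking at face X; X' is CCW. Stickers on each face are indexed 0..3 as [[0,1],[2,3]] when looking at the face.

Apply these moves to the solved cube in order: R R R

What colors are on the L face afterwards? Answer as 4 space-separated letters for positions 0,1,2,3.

Answer: O O O O

Derivation:
After move 1 (R): R=RRRR U=WGWG F=GYGY D=YBYB B=WBWB
After move 2 (R): R=RRRR U=WYWY F=GBGB D=YWYW B=GBGB
After move 3 (R): R=RRRR U=WBWB F=GWGW D=YGYG B=YBYB
Query: L face = OOOO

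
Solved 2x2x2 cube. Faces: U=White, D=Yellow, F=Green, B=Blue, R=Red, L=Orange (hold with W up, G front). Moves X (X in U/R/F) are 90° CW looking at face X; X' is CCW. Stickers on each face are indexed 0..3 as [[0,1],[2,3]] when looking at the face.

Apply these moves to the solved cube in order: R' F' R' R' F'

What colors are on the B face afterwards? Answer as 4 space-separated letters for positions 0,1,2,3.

After move 1 (R'): R=RRRR U=WBWB F=GWGW D=YGYG B=YBYB
After move 2 (F'): F=WWGG U=WBRR R=GRYR D=OOYG L=OBOW
After move 3 (R'): R=RRGY U=WYRY F=WBGR D=OWYG B=GBOB
After move 4 (R'): R=RYRG U=WORG F=WYGY D=OBYR B=GBWB
After move 5 (F'): F=YYWG U=WORR R=BYOG D=BWYR L=OGOR
Query: B face = GBWB

Answer: G B W B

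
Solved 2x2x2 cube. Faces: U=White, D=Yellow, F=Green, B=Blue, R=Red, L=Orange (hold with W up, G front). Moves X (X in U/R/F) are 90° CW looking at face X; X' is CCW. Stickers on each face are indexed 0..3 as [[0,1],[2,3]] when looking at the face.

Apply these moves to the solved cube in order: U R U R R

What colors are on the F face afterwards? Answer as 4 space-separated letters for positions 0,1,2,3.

After move 1 (U): U=WWWW F=RRGG R=BBRR B=OOBB L=GGOO
After move 2 (R): R=RBRB U=WRWG F=RYGY D=YBYO B=WOWB
After move 3 (U): U=WWGR F=RBGY R=WORB B=GGWB L=RYOO
After move 4 (R): R=RWBO U=WBGY F=RBGO D=YWYG B=RGWB
After move 5 (R): R=BROW U=WBGO F=RWGG D=YWYR B=YGBB
Query: F face = RWGG

Answer: R W G G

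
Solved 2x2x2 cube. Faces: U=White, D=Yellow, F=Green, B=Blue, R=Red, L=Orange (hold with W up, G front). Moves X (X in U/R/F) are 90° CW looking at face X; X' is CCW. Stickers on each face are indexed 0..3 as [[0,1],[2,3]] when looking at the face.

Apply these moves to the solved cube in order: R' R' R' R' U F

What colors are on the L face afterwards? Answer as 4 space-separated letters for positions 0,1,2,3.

After move 1 (R'): R=RRRR U=WBWB F=GWGW D=YGYG B=YBYB
After move 2 (R'): R=RRRR U=WYWY F=GBGB D=YWYW B=GBGB
After move 3 (R'): R=RRRR U=WGWG F=GYGY D=YBYB B=WBWB
After move 4 (R'): R=RRRR U=WWWW F=GGGG D=YYYY B=BBBB
After move 5 (U): U=WWWW F=RRGG R=BBRR B=OOBB L=GGOO
After move 6 (F): F=GRGR U=WWOG R=WBWR D=RBYY L=GYOY
Query: L face = GYOY

Answer: G Y O Y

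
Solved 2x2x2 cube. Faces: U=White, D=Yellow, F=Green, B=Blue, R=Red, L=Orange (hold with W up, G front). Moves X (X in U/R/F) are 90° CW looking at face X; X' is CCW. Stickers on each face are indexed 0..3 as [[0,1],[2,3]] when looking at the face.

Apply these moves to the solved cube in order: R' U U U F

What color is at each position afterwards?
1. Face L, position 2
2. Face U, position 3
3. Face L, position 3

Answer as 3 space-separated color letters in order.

Answer: O B G

Derivation:
After move 1 (R'): R=RRRR U=WBWB F=GWGW D=YGYG B=YBYB
After move 2 (U): U=WWBB F=RRGW R=YBRR B=OOYB L=GWOO
After move 3 (U): U=BWBW F=YBGW R=OORR B=GWYB L=RROO
After move 4 (U): U=BBWW F=OOGW R=GWRR B=RRYB L=YBOO
After move 5 (F): F=GOWO U=BBOB R=WWWR D=RGYG L=YYOG
Query 1: L[2] = O
Query 2: U[3] = B
Query 3: L[3] = G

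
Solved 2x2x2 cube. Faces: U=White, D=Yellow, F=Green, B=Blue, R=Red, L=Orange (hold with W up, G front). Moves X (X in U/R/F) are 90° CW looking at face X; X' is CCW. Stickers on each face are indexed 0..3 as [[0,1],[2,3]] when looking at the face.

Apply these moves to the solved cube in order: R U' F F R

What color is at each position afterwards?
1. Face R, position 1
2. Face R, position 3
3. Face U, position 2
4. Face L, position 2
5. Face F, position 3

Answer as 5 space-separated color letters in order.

Answer: O Y B O B

Derivation:
After move 1 (R): R=RRRR U=WGWG F=GYGY D=YBYB B=WBWB
After move 2 (U'): U=GGWW F=OOGY R=GYRR B=RRWB L=WBOO
After move 3 (F): F=GOYO U=GGOB R=WYWR D=RGYB L=WYOB
After move 4 (F): F=YGOO U=GGBY R=OYBR D=WWYB L=WROG
After move 5 (R): R=BORY U=GGBO F=YWOB D=WWYR B=YRGB
Query 1: R[1] = O
Query 2: R[3] = Y
Query 3: U[2] = B
Query 4: L[2] = O
Query 5: F[3] = B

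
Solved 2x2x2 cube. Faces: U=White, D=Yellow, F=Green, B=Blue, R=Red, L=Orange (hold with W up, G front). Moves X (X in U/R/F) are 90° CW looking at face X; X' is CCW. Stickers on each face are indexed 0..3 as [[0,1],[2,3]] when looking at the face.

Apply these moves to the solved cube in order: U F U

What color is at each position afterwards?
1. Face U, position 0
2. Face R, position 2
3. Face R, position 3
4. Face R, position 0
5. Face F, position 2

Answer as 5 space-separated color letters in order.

Answer: O W R O G

Derivation:
After move 1 (U): U=WWWW F=RRGG R=BBRR B=OOBB L=GGOO
After move 2 (F): F=GRGR U=WWOG R=WBWR D=RBYY L=GYOY
After move 3 (U): U=OWGW F=WBGR R=OOWR B=GYBB L=GROY
Query 1: U[0] = O
Query 2: R[2] = W
Query 3: R[3] = R
Query 4: R[0] = O
Query 5: F[2] = G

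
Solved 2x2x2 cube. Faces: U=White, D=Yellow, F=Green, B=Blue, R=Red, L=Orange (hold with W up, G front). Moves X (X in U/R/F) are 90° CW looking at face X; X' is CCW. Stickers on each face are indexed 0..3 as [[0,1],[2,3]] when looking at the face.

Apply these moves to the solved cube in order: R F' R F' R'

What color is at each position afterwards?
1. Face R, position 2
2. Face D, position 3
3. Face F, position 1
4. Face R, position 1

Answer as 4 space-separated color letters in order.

After move 1 (R): R=RRRR U=WGWG F=GYGY D=YBYB B=WBWB
After move 2 (F'): F=YYGG U=WGRR R=BRYR D=OOYB L=OGOW
After move 3 (R): R=YBRR U=WYRG F=YOGB D=OWYW B=RBGB
After move 4 (F'): F=OBYG U=WYYR R=WBOR D=GWYW L=OGOR
After move 5 (R'): R=BRWO U=WGYR F=OYYR D=GBYG B=WBWB
Query 1: R[2] = W
Query 2: D[3] = G
Query 3: F[1] = Y
Query 4: R[1] = R

Answer: W G Y R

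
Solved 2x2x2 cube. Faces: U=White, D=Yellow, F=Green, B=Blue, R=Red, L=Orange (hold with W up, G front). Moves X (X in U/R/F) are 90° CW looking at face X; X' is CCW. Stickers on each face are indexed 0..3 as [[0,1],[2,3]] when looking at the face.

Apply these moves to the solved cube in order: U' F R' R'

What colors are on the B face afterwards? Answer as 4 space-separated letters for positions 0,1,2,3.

Answer: O R O B

Derivation:
After move 1 (U'): U=WWWW F=OOGG R=GGRR B=RRBB L=BBOO
After move 2 (F): F=GOGO U=WWOB R=WGWR D=RGYY L=BYOY
After move 3 (R'): R=GRWW U=WBOR F=GWGB D=ROYO B=YRGB
After move 4 (R'): R=RWGW U=WGOY F=GBGR D=RWYB B=OROB
Query: B face = OROB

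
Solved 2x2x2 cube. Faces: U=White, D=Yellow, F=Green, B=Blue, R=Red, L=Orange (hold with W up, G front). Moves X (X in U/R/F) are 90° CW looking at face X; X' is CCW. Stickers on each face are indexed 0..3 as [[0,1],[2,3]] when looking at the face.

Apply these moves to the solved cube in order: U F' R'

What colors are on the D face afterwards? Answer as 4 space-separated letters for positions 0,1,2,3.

Answer: G G Y G

Derivation:
After move 1 (U): U=WWWW F=RRGG R=BBRR B=OOBB L=GGOO
After move 2 (F'): F=RGRG U=WWBR R=YBYR D=GOYY L=GWOW
After move 3 (R'): R=BRYY U=WBBO F=RWRR D=GGYG B=YOOB
Query: D face = GGYG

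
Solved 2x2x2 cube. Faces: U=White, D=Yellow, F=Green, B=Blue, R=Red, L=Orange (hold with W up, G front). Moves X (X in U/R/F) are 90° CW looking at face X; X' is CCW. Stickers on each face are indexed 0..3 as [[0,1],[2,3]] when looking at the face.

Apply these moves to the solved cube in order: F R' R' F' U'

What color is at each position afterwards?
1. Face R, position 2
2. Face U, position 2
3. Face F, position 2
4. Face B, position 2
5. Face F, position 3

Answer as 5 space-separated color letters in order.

Answer: R W G G G

Derivation:
After move 1 (F): F=GGGG U=WWOO R=WRWR D=RRYY L=OYOY
After move 2 (R'): R=RRWW U=WBOB F=GWGO D=RGYG B=YBRB
After move 3 (R'): R=RWRW U=WROY F=GBGB D=RWYO B=GBGB
After move 4 (F'): F=BBGG U=WRRR R=WWRW D=YYYO L=OYOO
After move 5 (U'): U=RRWR F=OYGG R=BBRW B=WWGB L=GBOO
Query 1: R[2] = R
Query 2: U[2] = W
Query 3: F[2] = G
Query 4: B[2] = G
Query 5: F[3] = G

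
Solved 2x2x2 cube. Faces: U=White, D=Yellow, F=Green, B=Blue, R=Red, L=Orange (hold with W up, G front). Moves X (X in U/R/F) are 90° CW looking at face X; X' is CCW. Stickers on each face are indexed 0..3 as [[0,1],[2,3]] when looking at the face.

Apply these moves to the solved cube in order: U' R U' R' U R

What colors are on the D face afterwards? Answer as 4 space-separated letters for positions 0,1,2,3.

After move 1 (U'): U=WWWW F=OOGG R=GGRR B=RRBB L=BBOO
After move 2 (R): R=RGRG U=WOWG F=OYGY D=YBYR B=WRWB
After move 3 (U'): U=OGWW F=BBGY R=OYRG B=RGWB L=WROO
After move 4 (R'): R=YGOR U=OWWR F=BGGW D=YBYY B=RGBB
After move 5 (U): U=WORW F=YGGW R=RGOR B=WRBB L=BGOO
After move 6 (R): R=ORRG U=WGRW F=YBGY D=YBYW B=WROB
Query: D face = YBYW

Answer: Y B Y W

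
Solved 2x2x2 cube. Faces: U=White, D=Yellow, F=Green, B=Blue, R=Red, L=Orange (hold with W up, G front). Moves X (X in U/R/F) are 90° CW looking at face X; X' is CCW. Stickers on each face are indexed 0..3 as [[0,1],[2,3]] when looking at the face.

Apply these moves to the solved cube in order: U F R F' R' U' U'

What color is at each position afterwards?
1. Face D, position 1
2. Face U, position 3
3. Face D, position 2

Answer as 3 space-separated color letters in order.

Answer: Y W Y

Derivation:
After move 1 (U): U=WWWW F=RRGG R=BBRR B=OOBB L=GGOO
After move 2 (F): F=GRGR U=WWOG R=WBWR D=RBYY L=GYOY
After move 3 (R): R=WWRB U=WROR F=GBGY D=RBYO B=GOWB
After move 4 (F'): F=BYGG U=WRWR R=BWRB D=YYYO L=GROO
After move 5 (R'): R=WBBR U=WWWG F=BRGR D=YYYG B=OOYB
After move 6 (U'): U=WGWW F=GRGR R=BRBR B=WBYB L=OOOO
After move 7 (U'): U=GWWW F=OOGR R=GRBR B=BRYB L=WBOO
Query 1: D[1] = Y
Query 2: U[3] = W
Query 3: D[2] = Y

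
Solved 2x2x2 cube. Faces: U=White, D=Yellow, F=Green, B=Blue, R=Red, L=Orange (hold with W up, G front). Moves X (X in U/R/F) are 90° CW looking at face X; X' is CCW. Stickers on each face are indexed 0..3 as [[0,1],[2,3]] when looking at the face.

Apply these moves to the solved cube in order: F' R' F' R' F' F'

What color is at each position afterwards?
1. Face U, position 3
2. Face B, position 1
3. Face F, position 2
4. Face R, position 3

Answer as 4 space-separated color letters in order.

After move 1 (F'): F=GGGG U=WWRR R=YRYR D=OOYY L=OWOW
After move 2 (R'): R=RRYY U=WBRB F=GWGR D=OGYG B=YBOB
After move 3 (F'): F=WRGG U=WBRY R=GROY D=WWYG L=OBOR
After move 4 (R'): R=RYGO U=WORY F=WBGY D=WRYG B=GBWB
After move 5 (F'): F=BYWG U=WORG R=RYWO D=BRYG L=OYOR
After move 6 (F'): F=YGBW U=WORW R=RYBO D=YRYG L=OGOR
Query 1: U[3] = W
Query 2: B[1] = B
Query 3: F[2] = B
Query 4: R[3] = O

Answer: W B B O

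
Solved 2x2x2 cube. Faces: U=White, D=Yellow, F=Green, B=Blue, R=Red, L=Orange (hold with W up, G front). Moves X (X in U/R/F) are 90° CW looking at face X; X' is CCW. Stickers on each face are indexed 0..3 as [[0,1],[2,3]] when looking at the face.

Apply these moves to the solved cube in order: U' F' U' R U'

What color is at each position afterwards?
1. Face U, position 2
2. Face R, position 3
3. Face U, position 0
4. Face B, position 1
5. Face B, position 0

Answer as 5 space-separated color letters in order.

Answer: W G W O Y

Derivation:
After move 1 (U'): U=WWWW F=OOGG R=GGRR B=RRBB L=BBOO
After move 2 (F'): F=OGOG U=WWGR R=YGYR D=BOYY L=BWOW
After move 3 (U'): U=WRWG F=BWOG R=OGYR B=YGBB L=RROW
After move 4 (R): R=YORG U=WWWG F=BOOY D=BBYY B=GGRB
After move 5 (U'): U=WGWW F=RROY R=BORG B=YORB L=GGOW
Query 1: U[2] = W
Query 2: R[3] = G
Query 3: U[0] = W
Query 4: B[1] = O
Query 5: B[0] = Y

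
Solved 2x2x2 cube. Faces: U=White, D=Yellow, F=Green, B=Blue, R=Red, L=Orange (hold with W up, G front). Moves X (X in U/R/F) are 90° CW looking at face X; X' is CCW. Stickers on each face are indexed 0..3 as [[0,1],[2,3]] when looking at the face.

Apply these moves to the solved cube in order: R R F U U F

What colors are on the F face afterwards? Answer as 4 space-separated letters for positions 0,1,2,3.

Answer: B G B B

Derivation:
After move 1 (R): R=RRRR U=WGWG F=GYGY D=YBYB B=WBWB
After move 2 (R): R=RRRR U=WYWY F=GBGB D=YWYW B=GBGB
After move 3 (F): F=GGBB U=WYOO R=WRYR D=RRYW L=OYOW
After move 4 (U): U=OWOY F=WRBB R=GBYR B=OYGB L=GGOW
After move 5 (U): U=OOYW F=GBBB R=OYYR B=GGGB L=WROW
After move 6 (F): F=BGBB U=OOWR R=YYWR D=YOYW L=WROR
Query: F face = BGBB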